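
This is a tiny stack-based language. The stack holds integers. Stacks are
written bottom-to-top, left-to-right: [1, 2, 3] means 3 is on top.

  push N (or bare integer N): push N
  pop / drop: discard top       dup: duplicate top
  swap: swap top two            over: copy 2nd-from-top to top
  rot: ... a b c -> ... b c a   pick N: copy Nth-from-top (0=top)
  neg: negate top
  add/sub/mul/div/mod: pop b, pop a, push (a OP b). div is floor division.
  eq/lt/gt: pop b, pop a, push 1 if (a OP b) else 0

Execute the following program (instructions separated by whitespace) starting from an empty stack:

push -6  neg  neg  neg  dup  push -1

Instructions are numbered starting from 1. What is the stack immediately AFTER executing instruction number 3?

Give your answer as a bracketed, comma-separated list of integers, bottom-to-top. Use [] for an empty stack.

Step 1 ('push -6'): [-6]
Step 2 ('neg'): [6]
Step 3 ('neg'): [-6]

Answer: [-6]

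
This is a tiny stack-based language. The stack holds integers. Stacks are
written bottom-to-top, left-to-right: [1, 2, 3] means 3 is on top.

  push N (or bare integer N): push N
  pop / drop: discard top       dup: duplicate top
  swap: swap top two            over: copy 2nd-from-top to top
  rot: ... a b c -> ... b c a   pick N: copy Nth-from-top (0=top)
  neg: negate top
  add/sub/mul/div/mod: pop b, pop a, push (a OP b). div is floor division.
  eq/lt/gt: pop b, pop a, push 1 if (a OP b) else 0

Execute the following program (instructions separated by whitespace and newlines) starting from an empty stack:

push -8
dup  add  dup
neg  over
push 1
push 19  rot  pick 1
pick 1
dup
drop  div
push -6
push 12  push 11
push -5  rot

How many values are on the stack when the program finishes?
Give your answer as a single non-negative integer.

Answer: 10

Derivation:
After 'push -8': stack = [-8] (depth 1)
After 'dup': stack = [-8, -8] (depth 2)
After 'add': stack = [-16] (depth 1)
After 'dup': stack = [-16, -16] (depth 2)
After 'neg': stack = [-16, 16] (depth 2)
After 'over': stack = [-16, 16, -16] (depth 3)
After 'push 1': stack = [-16, 16, -16, 1] (depth 4)
After 'push 19': stack = [-16, 16, -16, 1, 19] (depth 5)
After 'rot': stack = [-16, 16, 1, 19, -16] (depth 5)
After 'pick 1': stack = [-16, 16, 1, 19, -16, 19] (depth 6)
After 'pick 1': stack = [-16, 16, 1, 19, -16, 19, -16] (depth 7)
After 'dup': stack = [-16, 16, 1, 19, -16, 19, -16, -16] (depth 8)
After 'drop': stack = [-16, 16, 1, 19, -16, 19, -16] (depth 7)
After 'div': stack = [-16, 16, 1, 19, -16, -2] (depth 6)
After 'push -6': stack = [-16, 16, 1, 19, -16, -2, -6] (depth 7)
After 'push 12': stack = [-16, 16, 1, 19, -16, -2, -6, 12] (depth 8)
After 'push 11': stack = [-16, 16, 1, 19, -16, -2, -6, 12, 11] (depth 9)
After 'push -5': stack = [-16, 16, 1, 19, -16, -2, -6, 12, 11, -5] (depth 10)
After 'rot': stack = [-16, 16, 1, 19, -16, -2, -6, 11, -5, 12] (depth 10)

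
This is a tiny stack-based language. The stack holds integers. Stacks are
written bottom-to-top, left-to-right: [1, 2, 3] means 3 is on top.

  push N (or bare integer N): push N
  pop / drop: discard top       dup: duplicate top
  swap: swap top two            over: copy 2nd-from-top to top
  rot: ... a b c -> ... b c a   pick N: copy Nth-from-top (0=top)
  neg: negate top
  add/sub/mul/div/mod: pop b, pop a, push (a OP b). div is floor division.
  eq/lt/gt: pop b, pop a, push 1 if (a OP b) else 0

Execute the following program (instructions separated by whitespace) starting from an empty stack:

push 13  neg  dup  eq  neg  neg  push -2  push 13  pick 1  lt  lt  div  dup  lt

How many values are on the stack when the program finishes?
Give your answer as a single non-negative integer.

After 'push 13': stack = [13] (depth 1)
After 'neg': stack = [-13] (depth 1)
After 'dup': stack = [-13, -13] (depth 2)
After 'eq': stack = [1] (depth 1)
After 'neg': stack = [-1] (depth 1)
After 'neg': stack = [1] (depth 1)
After 'push -2': stack = [1, -2] (depth 2)
After 'push 13': stack = [1, -2, 13] (depth 3)
After 'pick 1': stack = [1, -2, 13, -2] (depth 4)
After 'lt': stack = [1, -2, 0] (depth 3)
After 'lt': stack = [1, 1] (depth 2)
After 'div': stack = [1] (depth 1)
After 'dup': stack = [1, 1] (depth 2)
After 'lt': stack = [0] (depth 1)

Answer: 1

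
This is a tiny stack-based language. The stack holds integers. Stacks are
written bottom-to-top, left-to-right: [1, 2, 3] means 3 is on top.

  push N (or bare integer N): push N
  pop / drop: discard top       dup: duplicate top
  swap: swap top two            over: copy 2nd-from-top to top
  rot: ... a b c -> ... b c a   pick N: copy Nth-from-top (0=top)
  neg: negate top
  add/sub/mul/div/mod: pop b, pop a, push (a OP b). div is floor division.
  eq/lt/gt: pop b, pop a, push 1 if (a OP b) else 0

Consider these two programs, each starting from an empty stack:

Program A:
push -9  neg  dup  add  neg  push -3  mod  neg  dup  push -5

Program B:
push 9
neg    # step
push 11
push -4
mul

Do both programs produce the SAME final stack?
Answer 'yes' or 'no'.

Answer: no

Derivation:
Program A trace:
  After 'push -9': [-9]
  After 'neg': [9]
  After 'dup': [9, 9]
  After 'add': [18]
  After 'neg': [-18]
  After 'push -3': [-18, -3]
  After 'mod': [0]
  After 'neg': [0]
  After 'dup': [0, 0]
  After 'push -5': [0, 0, -5]
Program A final stack: [0, 0, -5]

Program B trace:
  After 'push 9': [9]
  After 'neg': [-9]
  After 'push 11': [-9, 11]
  After 'push -4': [-9, 11, -4]
  After 'mul': [-9, -44]
Program B final stack: [-9, -44]
Same: no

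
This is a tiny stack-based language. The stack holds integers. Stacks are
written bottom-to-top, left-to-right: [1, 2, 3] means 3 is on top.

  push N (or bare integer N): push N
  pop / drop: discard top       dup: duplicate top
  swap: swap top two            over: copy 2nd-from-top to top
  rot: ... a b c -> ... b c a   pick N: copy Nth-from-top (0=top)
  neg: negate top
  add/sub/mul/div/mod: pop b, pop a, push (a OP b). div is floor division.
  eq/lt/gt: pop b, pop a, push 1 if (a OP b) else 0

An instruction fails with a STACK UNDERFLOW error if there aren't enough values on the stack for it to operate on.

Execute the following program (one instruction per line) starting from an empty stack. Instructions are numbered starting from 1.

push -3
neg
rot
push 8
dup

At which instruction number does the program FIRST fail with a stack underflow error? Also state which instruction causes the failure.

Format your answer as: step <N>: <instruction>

Step 1 ('push -3'): stack = [-3], depth = 1
Step 2 ('neg'): stack = [3], depth = 1
Step 3 ('rot'): needs 3 value(s) but depth is 1 — STACK UNDERFLOW

Answer: step 3: rot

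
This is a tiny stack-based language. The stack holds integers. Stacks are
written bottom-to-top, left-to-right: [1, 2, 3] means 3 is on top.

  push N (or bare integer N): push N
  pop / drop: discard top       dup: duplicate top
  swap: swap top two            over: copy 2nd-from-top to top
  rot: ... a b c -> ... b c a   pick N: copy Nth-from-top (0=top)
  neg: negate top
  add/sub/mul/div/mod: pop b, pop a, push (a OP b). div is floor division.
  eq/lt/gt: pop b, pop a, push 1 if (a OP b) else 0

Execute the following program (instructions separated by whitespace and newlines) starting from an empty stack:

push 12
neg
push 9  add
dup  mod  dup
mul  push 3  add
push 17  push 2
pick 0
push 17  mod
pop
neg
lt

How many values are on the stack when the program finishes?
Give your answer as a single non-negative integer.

After 'push 12': stack = [12] (depth 1)
After 'neg': stack = [-12] (depth 1)
After 'push 9': stack = [-12, 9] (depth 2)
After 'add': stack = [-3] (depth 1)
After 'dup': stack = [-3, -3] (depth 2)
After 'mod': stack = [0] (depth 1)
After 'dup': stack = [0, 0] (depth 2)
After 'mul': stack = [0] (depth 1)
After 'push 3': stack = [0, 3] (depth 2)
After 'add': stack = [3] (depth 1)
After 'push 17': stack = [3, 17] (depth 2)
After 'push 2': stack = [3, 17, 2] (depth 3)
After 'pick 0': stack = [3, 17, 2, 2] (depth 4)
After 'push 17': stack = [3, 17, 2, 2, 17] (depth 5)
After 'mod': stack = [3, 17, 2, 2] (depth 4)
After 'pop': stack = [3, 17, 2] (depth 3)
After 'neg': stack = [3, 17, -2] (depth 3)
After 'lt': stack = [3, 0] (depth 2)

Answer: 2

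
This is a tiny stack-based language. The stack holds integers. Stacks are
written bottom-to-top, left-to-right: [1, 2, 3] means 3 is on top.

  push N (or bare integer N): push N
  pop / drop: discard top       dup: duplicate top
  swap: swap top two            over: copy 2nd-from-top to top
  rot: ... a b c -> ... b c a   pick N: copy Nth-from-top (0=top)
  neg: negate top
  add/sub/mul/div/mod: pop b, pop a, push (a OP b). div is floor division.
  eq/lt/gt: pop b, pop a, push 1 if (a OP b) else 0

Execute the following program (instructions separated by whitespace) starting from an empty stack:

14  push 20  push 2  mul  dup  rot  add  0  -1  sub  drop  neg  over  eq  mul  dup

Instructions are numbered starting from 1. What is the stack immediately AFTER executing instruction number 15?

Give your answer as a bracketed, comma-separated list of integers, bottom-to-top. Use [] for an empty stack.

Answer: [0]

Derivation:
Step 1 ('14'): [14]
Step 2 ('push 20'): [14, 20]
Step 3 ('push 2'): [14, 20, 2]
Step 4 ('mul'): [14, 40]
Step 5 ('dup'): [14, 40, 40]
Step 6 ('rot'): [40, 40, 14]
Step 7 ('add'): [40, 54]
Step 8 ('0'): [40, 54, 0]
Step 9 ('-1'): [40, 54, 0, -1]
Step 10 ('sub'): [40, 54, 1]
Step 11 ('drop'): [40, 54]
Step 12 ('neg'): [40, -54]
Step 13 ('over'): [40, -54, 40]
Step 14 ('eq'): [40, 0]
Step 15 ('mul'): [0]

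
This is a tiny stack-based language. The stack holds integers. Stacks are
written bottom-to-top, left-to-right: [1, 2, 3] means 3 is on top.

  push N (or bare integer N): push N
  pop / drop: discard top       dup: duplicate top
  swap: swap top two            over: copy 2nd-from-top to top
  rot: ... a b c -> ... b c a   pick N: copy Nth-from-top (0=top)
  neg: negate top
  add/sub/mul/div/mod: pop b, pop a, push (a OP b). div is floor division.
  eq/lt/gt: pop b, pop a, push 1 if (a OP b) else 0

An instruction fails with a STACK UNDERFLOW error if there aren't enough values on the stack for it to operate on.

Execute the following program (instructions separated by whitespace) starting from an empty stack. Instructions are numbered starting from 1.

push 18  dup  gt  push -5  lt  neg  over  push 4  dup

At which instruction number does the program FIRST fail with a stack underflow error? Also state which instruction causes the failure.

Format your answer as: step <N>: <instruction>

Answer: step 7: over

Derivation:
Step 1 ('push 18'): stack = [18], depth = 1
Step 2 ('dup'): stack = [18, 18], depth = 2
Step 3 ('gt'): stack = [0], depth = 1
Step 4 ('push -5'): stack = [0, -5], depth = 2
Step 5 ('lt'): stack = [0], depth = 1
Step 6 ('neg'): stack = [0], depth = 1
Step 7 ('over'): needs 2 value(s) but depth is 1 — STACK UNDERFLOW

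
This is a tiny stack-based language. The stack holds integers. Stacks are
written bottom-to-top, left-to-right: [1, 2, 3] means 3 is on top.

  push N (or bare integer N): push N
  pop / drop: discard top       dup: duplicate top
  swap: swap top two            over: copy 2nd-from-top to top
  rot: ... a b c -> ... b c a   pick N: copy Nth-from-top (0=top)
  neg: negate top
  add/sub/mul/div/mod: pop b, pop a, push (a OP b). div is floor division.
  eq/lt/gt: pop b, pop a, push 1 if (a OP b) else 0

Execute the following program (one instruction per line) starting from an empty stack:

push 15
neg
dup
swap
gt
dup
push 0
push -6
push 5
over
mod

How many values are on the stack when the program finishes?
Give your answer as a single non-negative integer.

Answer: 5

Derivation:
After 'push 15': stack = [15] (depth 1)
After 'neg': stack = [-15] (depth 1)
After 'dup': stack = [-15, -15] (depth 2)
After 'swap': stack = [-15, -15] (depth 2)
After 'gt': stack = [0] (depth 1)
After 'dup': stack = [0, 0] (depth 2)
After 'push 0': stack = [0, 0, 0] (depth 3)
After 'push -6': stack = [0, 0, 0, -6] (depth 4)
After 'push 5': stack = [0, 0, 0, -6, 5] (depth 5)
After 'over': stack = [0, 0, 0, -6, 5, -6] (depth 6)
After 'mod': stack = [0, 0, 0, -6, -1] (depth 5)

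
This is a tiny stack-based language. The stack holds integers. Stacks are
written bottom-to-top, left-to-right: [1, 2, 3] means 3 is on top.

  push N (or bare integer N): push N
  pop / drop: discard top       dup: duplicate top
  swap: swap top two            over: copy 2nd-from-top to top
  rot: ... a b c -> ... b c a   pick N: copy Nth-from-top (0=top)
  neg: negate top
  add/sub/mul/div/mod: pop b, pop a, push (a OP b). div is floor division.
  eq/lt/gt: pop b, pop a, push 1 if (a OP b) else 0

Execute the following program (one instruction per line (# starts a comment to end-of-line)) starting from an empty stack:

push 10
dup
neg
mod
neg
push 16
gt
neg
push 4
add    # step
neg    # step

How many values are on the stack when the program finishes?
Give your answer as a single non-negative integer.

Answer: 1

Derivation:
After 'push 10': stack = [10] (depth 1)
After 'dup': stack = [10, 10] (depth 2)
After 'neg': stack = [10, -10] (depth 2)
After 'mod': stack = [0] (depth 1)
After 'neg': stack = [0] (depth 1)
After 'push 16': stack = [0, 16] (depth 2)
After 'gt': stack = [0] (depth 1)
After 'neg': stack = [0] (depth 1)
After 'push 4': stack = [0, 4] (depth 2)
After 'add': stack = [4] (depth 1)
After 'neg': stack = [-4] (depth 1)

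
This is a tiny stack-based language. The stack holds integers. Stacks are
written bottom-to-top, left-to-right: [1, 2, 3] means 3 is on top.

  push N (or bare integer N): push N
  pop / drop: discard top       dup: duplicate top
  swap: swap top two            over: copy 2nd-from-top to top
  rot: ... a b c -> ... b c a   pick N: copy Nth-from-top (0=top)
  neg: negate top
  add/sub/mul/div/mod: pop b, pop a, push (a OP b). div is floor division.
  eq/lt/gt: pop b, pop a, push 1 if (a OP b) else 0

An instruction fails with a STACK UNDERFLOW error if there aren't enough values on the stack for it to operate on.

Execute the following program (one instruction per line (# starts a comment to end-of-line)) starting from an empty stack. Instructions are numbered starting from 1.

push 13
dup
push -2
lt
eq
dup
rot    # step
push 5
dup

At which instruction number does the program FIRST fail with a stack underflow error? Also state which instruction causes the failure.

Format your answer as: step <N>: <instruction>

Step 1 ('push 13'): stack = [13], depth = 1
Step 2 ('dup'): stack = [13, 13], depth = 2
Step 3 ('push -2'): stack = [13, 13, -2], depth = 3
Step 4 ('lt'): stack = [13, 0], depth = 2
Step 5 ('eq'): stack = [0], depth = 1
Step 6 ('dup'): stack = [0, 0], depth = 2
Step 7 ('rot'): needs 3 value(s) but depth is 2 — STACK UNDERFLOW

Answer: step 7: rot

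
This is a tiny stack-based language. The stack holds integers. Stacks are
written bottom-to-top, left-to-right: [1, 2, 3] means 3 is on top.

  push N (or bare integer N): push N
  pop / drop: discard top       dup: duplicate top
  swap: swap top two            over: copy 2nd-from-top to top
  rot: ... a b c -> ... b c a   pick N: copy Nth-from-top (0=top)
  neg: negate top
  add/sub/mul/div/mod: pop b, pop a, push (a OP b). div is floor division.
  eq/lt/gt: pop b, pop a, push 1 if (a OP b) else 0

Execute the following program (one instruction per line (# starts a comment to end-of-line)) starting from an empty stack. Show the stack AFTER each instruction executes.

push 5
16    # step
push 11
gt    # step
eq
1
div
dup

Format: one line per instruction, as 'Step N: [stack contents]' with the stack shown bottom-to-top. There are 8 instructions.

Step 1: [5]
Step 2: [5, 16]
Step 3: [5, 16, 11]
Step 4: [5, 1]
Step 5: [0]
Step 6: [0, 1]
Step 7: [0]
Step 8: [0, 0]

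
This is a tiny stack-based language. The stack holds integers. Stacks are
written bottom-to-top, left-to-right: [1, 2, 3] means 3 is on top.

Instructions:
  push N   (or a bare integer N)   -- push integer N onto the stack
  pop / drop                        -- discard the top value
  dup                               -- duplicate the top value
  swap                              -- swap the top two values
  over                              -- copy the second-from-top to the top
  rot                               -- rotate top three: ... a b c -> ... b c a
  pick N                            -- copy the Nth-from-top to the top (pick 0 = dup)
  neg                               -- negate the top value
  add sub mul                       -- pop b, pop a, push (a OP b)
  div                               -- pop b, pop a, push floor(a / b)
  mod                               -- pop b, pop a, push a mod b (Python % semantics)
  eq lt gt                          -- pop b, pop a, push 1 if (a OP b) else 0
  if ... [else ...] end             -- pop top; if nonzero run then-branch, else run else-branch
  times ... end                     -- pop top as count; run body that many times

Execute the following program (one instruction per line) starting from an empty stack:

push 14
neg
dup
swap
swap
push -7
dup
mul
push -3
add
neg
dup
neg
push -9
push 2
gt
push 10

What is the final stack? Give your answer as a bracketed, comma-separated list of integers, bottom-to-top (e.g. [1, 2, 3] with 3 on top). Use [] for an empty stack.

After 'push 14': [14]
After 'neg': [-14]
After 'dup': [-14, -14]
After 'swap': [-14, -14]
After 'swap': [-14, -14]
After 'push -7': [-14, -14, -7]
After 'dup': [-14, -14, -7, -7]
After 'mul': [-14, -14, 49]
After 'push -3': [-14, -14, 49, -3]
After 'add': [-14, -14, 46]
After 'neg': [-14, -14, -46]
After 'dup': [-14, -14, -46, -46]
After 'neg': [-14, -14, -46, 46]
After 'push -9': [-14, -14, -46, 46, -9]
After 'push 2': [-14, -14, -46, 46, -9, 2]
After 'gt': [-14, -14, -46, 46, 0]
After 'push 10': [-14, -14, -46, 46, 0, 10]

Answer: [-14, -14, -46, 46, 0, 10]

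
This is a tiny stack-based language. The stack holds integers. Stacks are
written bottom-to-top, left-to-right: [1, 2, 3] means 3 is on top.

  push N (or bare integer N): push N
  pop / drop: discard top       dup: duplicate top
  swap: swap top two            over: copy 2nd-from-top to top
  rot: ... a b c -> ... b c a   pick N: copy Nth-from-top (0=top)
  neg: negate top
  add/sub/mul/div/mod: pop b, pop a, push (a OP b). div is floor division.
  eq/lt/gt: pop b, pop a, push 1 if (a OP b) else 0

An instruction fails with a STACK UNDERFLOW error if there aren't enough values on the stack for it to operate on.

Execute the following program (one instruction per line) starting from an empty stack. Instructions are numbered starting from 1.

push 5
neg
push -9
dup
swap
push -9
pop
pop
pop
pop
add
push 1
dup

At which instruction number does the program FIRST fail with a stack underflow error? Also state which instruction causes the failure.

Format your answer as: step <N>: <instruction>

Answer: step 11: add

Derivation:
Step 1 ('push 5'): stack = [5], depth = 1
Step 2 ('neg'): stack = [-5], depth = 1
Step 3 ('push -9'): stack = [-5, -9], depth = 2
Step 4 ('dup'): stack = [-5, -9, -9], depth = 3
Step 5 ('swap'): stack = [-5, -9, -9], depth = 3
Step 6 ('push -9'): stack = [-5, -9, -9, -9], depth = 4
Step 7 ('pop'): stack = [-5, -9, -9], depth = 3
Step 8 ('pop'): stack = [-5, -9], depth = 2
Step 9 ('pop'): stack = [-5], depth = 1
Step 10 ('pop'): stack = [], depth = 0
Step 11 ('add'): needs 2 value(s) but depth is 0 — STACK UNDERFLOW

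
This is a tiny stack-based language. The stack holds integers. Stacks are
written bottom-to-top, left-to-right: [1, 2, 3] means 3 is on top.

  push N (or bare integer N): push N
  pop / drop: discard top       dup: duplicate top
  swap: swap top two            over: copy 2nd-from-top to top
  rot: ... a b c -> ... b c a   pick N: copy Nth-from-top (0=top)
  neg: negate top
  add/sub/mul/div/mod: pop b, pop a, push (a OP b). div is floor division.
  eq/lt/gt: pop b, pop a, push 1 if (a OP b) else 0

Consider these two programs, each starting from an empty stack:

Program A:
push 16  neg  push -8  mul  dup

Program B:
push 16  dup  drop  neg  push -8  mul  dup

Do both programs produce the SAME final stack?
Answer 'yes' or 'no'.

Answer: yes

Derivation:
Program A trace:
  After 'push 16': [16]
  After 'neg': [-16]
  After 'push -8': [-16, -8]
  After 'mul': [128]
  After 'dup': [128, 128]
Program A final stack: [128, 128]

Program B trace:
  After 'push 16': [16]
  After 'dup': [16, 16]
  After 'drop': [16]
  After 'neg': [-16]
  After 'push -8': [-16, -8]
  After 'mul': [128]
  After 'dup': [128, 128]
Program B final stack: [128, 128]
Same: yes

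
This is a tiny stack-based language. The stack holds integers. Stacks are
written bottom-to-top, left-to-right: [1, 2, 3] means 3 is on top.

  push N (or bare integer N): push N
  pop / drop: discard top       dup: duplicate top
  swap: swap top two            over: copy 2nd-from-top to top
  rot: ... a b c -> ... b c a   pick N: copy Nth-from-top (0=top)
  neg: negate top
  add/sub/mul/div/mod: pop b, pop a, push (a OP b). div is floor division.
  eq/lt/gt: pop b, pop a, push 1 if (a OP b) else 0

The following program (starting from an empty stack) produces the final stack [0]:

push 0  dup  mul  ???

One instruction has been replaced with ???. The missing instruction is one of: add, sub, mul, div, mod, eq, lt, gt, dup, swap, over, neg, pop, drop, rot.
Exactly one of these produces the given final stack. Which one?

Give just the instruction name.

Stack before ???: [0]
Stack after ???:  [0]
The instruction that transforms [0] -> [0] is: neg

Answer: neg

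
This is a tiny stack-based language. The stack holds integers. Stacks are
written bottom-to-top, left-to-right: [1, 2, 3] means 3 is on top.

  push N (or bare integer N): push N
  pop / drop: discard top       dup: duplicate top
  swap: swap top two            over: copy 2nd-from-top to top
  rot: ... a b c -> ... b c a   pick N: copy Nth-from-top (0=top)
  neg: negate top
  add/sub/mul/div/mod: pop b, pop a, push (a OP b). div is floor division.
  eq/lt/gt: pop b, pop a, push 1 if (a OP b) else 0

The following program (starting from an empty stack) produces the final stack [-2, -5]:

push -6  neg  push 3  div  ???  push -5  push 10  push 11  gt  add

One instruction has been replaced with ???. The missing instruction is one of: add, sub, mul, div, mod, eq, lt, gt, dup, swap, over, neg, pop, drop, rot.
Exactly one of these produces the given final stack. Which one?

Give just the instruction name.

Answer: neg

Derivation:
Stack before ???: [2]
Stack after ???:  [-2]
The instruction that transforms [2] -> [-2] is: neg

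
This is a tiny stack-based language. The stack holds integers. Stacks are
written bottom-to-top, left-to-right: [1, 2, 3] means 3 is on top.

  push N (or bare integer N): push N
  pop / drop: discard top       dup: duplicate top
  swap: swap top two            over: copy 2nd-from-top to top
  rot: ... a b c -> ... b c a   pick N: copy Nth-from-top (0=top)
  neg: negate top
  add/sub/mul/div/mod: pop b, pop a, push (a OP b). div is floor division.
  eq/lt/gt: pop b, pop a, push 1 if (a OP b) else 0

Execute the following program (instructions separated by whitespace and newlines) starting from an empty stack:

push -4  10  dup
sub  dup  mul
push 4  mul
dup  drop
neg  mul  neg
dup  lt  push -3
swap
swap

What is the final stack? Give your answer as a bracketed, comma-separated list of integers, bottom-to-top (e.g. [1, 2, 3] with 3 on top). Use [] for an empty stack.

After 'push -4': [-4]
After 'push 10': [-4, 10]
After 'dup': [-4, 10, 10]
After 'sub': [-4, 0]
After 'dup': [-4, 0, 0]
After 'mul': [-4, 0]
After 'push 4': [-4, 0, 4]
After 'mul': [-4, 0]
After 'dup': [-4, 0, 0]
After 'drop': [-4, 0]
After 'neg': [-4, 0]
After 'mul': [0]
After 'neg': [0]
After 'dup': [0, 0]
After 'lt': [0]
After 'push -3': [0, -3]
After 'swap': [-3, 0]
After 'swap': [0, -3]

Answer: [0, -3]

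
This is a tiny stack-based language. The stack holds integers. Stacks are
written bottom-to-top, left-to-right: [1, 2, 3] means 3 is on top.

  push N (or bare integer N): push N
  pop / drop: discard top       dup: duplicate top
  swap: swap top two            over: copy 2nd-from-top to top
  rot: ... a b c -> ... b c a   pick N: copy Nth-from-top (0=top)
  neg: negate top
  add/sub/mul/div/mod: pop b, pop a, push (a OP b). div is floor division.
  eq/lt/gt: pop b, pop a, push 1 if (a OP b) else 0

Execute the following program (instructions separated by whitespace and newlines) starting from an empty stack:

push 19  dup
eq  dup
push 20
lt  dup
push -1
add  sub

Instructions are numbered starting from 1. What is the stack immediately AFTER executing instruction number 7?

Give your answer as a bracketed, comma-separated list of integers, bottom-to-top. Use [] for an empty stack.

Answer: [1, 1, 1]

Derivation:
Step 1 ('push 19'): [19]
Step 2 ('dup'): [19, 19]
Step 3 ('eq'): [1]
Step 4 ('dup'): [1, 1]
Step 5 ('push 20'): [1, 1, 20]
Step 6 ('lt'): [1, 1]
Step 7 ('dup'): [1, 1, 1]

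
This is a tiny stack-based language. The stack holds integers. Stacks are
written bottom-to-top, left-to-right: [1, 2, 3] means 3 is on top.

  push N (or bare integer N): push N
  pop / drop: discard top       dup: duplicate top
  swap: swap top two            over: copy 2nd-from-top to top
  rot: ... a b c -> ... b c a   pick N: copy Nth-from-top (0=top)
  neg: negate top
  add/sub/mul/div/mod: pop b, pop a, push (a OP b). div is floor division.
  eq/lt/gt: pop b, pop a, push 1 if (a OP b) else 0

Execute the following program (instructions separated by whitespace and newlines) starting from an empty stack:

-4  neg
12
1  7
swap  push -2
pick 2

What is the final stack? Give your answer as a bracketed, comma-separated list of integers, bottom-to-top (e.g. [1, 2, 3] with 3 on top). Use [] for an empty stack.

Answer: [4, 12, 7, 1, -2, 7]

Derivation:
After 'push -4': [-4]
After 'neg': [4]
After 'push 12': [4, 12]
After 'push 1': [4, 12, 1]
After 'push 7': [4, 12, 1, 7]
After 'swap': [4, 12, 7, 1]
After 'push -2': [4, 12, 7, 1, -2]
After 'pick 2': [4, 12, 7, 1, -2, 7]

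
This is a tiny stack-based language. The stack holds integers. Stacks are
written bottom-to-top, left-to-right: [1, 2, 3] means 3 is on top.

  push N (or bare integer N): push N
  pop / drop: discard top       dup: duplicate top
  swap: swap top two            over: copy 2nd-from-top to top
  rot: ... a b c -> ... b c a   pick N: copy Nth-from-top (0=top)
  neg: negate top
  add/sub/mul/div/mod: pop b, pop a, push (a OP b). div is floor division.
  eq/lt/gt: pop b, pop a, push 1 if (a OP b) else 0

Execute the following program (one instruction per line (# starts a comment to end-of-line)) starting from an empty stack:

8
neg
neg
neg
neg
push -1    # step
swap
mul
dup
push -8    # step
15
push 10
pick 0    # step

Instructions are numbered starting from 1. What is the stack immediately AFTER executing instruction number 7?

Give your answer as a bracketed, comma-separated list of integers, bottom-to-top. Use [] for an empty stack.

Answer: [-1, 8]

Derivation:
Step 1 ('8'): [8]
Step 2 ('neg'): [-8]
Step 3 ('neg'): [8]
Step 4 ('neg'): [-8]
Step 5 ('neg'): [8]
Step 6 ('push -1'): [8, -1]
Step 7 ('swap'): [-1, 8]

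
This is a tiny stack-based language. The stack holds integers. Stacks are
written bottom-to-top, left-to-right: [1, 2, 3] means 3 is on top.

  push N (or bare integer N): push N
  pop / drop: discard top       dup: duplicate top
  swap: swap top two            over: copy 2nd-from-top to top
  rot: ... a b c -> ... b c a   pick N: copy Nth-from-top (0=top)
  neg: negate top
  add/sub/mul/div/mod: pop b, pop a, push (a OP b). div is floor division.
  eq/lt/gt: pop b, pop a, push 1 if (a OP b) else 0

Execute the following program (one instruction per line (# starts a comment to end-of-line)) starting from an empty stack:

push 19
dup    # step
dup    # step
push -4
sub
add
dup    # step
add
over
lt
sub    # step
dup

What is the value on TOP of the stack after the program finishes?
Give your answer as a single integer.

Answer: 19

Derivation:
After 'push 19': [19]
After 'dup': [19, 19]
After 'dup': [19, 19, 19]
After 'push -4': [19, 19, 19, -4]
After 'sub': [19, 19, 23]
After 'add': [19, 42]
After 'dup': [19, 42, 42]
After 'add': [19, 84]
After 'over': [19, 84, 19]
After 'lt': [19, 0]
After 'sub': [19]
After 'dup': [19, 19]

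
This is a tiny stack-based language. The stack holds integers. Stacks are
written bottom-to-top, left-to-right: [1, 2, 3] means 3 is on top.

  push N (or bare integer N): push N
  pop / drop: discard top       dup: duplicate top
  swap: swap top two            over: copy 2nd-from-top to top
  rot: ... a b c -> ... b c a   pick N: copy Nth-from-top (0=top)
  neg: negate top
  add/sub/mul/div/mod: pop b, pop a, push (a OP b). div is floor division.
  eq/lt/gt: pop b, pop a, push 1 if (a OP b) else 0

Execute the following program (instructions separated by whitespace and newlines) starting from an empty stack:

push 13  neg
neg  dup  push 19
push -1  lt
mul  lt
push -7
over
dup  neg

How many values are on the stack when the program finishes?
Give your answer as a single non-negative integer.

After 'push 13': stack = [13] (depth 1)
After 'neg': stack = [-13] (depth 1)
After 'neg': stack = [13] (depth 1)
After 'dup': stack = [13, 13] (depth 2)
After 'push 19': stack = [13, 13, 19] (depth 3)
After 'push -1': stack = [13, 13, 19, -1] (depth 4)
After 'lt': stack = [13, 13, 0] (depth 3)
After 'mul': stack = [13, 0] (depth 2)
After 'lt': stack = [0] (depth 1)
After 'push -7': stack = [0, -7] (depth 2)
After 'over': stack = [0, -7, 0] (depth 3)
After 'dup': stack = [0, -7, 0, 0] (depth 4)
After 'neg': stack = [0, -7, 0, 0] (depth 4)

Answer: 4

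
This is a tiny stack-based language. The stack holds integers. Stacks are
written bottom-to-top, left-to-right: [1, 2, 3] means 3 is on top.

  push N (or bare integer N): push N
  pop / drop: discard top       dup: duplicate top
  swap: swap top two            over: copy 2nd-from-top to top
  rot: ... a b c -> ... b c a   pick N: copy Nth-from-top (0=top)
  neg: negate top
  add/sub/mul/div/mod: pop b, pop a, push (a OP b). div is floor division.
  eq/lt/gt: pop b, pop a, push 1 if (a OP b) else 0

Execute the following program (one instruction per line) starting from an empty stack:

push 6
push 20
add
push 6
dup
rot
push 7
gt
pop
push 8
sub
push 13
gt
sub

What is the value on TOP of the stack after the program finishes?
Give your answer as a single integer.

After 'push 6': [6]
After 'push 20': [6, 20]
After 'add': [26]
After 'push 6': [26, 6]
After 'dup': [26, 6, 6]
After 'rot': [6, 6, 26]
After 'push 7': [6, 6, 26, 7]
After 'gt': [6, 6, 1]
After 'pop': [6, 6]
After 'push 8': [6, 6, 8]
After 'sub': [6, -2]
After 'push 13': [6, -2, 13]
After 'gt': [6, 0]
After 'sub': [6]

Answer: 6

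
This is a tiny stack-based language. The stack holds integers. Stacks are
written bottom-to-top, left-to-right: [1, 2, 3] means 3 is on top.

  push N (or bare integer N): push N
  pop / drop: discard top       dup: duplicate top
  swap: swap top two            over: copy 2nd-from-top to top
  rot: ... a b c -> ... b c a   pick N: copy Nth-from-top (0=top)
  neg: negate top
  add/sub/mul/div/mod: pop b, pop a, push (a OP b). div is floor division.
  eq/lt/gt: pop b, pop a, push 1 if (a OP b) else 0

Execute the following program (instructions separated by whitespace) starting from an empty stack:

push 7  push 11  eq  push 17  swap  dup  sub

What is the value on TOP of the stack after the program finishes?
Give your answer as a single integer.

Answer: 0

Derivation:
After 'push 7': [7]
After 'push 11': [7, 11]
After 'eq': [0]
After 'push 17': [0, 17]
After 'swap': [17, 0]
After 'dup': [17, 0, 0]
After 'sub': [17, 0]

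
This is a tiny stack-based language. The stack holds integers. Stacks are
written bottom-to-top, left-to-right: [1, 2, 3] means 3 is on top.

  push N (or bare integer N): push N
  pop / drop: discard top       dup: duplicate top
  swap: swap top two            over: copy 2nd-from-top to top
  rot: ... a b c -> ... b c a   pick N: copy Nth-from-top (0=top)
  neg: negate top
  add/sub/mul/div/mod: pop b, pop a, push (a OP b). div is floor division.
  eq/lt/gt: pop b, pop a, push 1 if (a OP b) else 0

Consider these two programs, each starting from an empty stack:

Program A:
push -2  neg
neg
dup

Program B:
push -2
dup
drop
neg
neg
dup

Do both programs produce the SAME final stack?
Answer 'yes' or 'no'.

Answer: yes

Derivation:
Program A trace:
  After 'push -2': [-2]
  After 'neg': [2]
  After 'neg': [-2]
  After 'dup': [-2, -2]
Program A final stack: [-2, -2]

Program B trace:
  After 'push -2': [-2]
  After 'dup': [-2, -2]
  After 'drop': [-2]
  After 'neg': [2]
  After 'neg': [-2]
  After 'dup': [-2, -2]
Program B final stack: [-2, -2]
Same: yes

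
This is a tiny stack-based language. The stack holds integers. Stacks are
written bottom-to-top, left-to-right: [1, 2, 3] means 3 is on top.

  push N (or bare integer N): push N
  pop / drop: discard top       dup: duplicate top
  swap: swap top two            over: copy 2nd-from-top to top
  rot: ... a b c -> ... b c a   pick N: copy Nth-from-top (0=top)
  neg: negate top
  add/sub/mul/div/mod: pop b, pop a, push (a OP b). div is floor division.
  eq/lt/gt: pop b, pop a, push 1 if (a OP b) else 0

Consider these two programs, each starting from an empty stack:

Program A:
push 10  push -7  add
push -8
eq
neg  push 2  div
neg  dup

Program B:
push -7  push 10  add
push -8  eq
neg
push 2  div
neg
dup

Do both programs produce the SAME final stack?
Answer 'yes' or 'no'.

Program A trace:
  After 'push 10': [10]
  After 'push -7': [10, -7]
  After 'add': [3]
  After 'push -8': [3, -8]
  After 'eq': [0]
  After 'neg': [0]
  After 'push 2': [0, 2]
  After 'div': [0]
  After 'neg': [0]
  After 'dup': [0, 0]
Program A final stack: [0, 0]

Program B trace:
  After 'push -7': [-7]
  After 'push 10': [-7, 10]
  After 'add': [3]
  After 'push -8': [3, -8]
  After 'eq': [0]
  After 'neg': [0]
  After 'push 2': [0, 2]
  After 'div': [0]
  After 'neg': [0]
  After 'dup': [0, 0]
Program B final stack: [0, 0]
Same: yes

Answer: yes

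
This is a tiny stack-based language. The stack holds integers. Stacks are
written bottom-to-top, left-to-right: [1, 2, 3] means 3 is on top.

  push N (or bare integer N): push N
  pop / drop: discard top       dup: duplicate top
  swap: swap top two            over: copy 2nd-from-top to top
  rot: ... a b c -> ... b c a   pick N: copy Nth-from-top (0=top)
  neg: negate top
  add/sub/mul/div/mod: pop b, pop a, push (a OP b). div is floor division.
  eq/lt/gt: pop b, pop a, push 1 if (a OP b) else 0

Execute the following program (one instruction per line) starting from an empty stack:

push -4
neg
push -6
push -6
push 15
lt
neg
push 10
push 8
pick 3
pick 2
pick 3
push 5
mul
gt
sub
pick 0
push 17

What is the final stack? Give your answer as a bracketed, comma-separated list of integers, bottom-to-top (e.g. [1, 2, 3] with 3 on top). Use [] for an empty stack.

After 'push -4': [-4]
After 'neg': [4]
After 'push -6': [4, -6]
After 'push -6': [4, -6, -6]
After 'push 15': [4, -6, -6, 15]
After 'lt': [4, -6, 1]
After 'neg': [4, -6, -1]
After 'push 10': [4, -6, -1, 10]
After 'push 8': [4, -6, -1, 10, 8]
After 'pick 3': [4, -6, -1, 10, 8, -6]
After 'pick 2': [4, -6, -1, 10, 8, -6, 10]
After 'pick 3': [4, -6, -1, 10, 8, -6, 10, 10]
After 'push 5': [4, -6, -1, 10, 8, -6, 10, 10, 5]
After 'mul': [4, -6, -1, 10, 8, -6, 10, 50]
After 'gt': [4, -6, -1, 10, 8, -6, 0]
After 'sub': [4, -6, -1, 10, 8, -6]
After 'pick 0': [4, -6, -1, 10, 8, -6, -6]
After 'push 17': [4, -6, -1, 10, 8, -6, -6, 17]

Answer: [4, -6, -1, 10, 8, -6, -6, 17]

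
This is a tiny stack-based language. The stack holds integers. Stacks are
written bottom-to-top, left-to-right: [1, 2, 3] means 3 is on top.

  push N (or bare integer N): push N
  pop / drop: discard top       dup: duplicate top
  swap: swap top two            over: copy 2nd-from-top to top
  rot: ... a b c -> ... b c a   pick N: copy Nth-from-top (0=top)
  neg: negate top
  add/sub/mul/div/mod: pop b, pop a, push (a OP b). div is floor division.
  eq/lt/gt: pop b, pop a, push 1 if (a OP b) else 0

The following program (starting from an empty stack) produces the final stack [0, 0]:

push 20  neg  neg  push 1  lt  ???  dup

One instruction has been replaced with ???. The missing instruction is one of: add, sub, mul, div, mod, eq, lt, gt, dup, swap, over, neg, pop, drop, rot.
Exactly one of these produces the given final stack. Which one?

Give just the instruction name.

Stack before ???: [0]
Stack after ???:  [0]
The instruction that transforms [0] -> [0] is: neg

Answer: neg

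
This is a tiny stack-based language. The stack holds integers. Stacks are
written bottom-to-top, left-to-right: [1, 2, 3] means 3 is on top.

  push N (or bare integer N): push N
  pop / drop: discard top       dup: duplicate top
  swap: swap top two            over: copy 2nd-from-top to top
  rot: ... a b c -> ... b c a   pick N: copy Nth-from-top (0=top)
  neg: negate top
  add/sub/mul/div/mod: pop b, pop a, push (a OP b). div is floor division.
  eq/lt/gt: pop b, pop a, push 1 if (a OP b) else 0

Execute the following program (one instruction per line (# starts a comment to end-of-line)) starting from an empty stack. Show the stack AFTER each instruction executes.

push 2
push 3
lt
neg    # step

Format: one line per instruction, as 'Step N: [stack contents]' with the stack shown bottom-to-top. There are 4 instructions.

Step 1: [2]
Step 2: [2, 3]
Step 3: [1]
Step 4: [-1]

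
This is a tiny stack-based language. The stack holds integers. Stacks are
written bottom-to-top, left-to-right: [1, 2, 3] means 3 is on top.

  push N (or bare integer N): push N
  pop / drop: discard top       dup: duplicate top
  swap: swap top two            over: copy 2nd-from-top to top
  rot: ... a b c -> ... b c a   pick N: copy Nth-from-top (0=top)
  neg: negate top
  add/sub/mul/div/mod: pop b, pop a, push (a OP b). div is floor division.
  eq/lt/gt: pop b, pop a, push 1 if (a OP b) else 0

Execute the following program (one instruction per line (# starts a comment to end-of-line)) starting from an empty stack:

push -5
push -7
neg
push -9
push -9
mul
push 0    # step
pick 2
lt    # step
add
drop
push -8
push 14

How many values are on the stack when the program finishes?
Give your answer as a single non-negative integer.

After 'push -5': stack = [-5] (depth 1)
After 'push -7': stack = [-5, -7] (depth 2)
After 'neg': stack = [-5, 7] (depth 2)
After 'push -9': stack = [-5, 7, -9] (depth 3)
After 'push -9': stack = [-5, 7, -9, -9] (depth 4)
After 'mul': stack = [-5, 7, 81] (depth 3)
After 'push 0': stack = [-5, 7, 81, 0] (depth 4)
After 'pick 2': stack = [-5, 7, 81, 0, 7] (depth 5)
After 'lt': stack = [-5, 7, 81, 1] (depth 4)
After 'add': stack = [-5, 7, 82] (depth 3)
After 'drop': stack = [-5, 7] (depth 2)
After 'push -8': stack = [-5, 7, -8] (depth 3)
After 'push 14': stack = [-5, 7, -8, 14] (depth 4)

Answer: 4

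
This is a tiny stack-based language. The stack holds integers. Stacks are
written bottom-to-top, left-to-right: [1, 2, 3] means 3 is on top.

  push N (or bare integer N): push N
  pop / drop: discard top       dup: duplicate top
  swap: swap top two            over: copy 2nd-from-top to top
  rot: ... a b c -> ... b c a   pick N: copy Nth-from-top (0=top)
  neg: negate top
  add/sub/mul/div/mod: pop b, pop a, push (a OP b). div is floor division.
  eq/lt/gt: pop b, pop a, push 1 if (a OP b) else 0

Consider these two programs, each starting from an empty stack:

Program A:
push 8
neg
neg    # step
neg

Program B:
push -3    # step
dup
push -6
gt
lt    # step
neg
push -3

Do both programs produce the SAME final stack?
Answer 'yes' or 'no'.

Answer: no

Derivation:
Program A trace:
  After 'push 8': [8]
  After 'neg': [-8]
  After 'neg': [8]
  After 'neg': [-8]
Program A final stack: [-8]

Program B trace:
  After 'push -3': [-3]
  After 'dup': [-3, -3]
  After 'push -6': [-3, -3, -6]
  After 'gt': [-3, 1]
  After 'lt': [1]
  After 'neg': [-1]
  After 'push -3': [-1, -3]
Program B final stack: [-1, -3]
Same: no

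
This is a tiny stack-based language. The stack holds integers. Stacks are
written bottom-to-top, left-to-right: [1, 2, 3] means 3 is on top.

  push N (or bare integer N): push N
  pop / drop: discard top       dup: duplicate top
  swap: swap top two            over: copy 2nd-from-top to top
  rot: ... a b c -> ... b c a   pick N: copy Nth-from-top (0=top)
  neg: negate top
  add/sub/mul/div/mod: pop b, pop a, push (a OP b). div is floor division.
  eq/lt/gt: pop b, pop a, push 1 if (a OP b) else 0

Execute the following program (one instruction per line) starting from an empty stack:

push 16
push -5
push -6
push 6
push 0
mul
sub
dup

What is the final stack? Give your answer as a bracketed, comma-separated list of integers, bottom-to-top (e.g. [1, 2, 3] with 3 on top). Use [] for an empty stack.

Answer: [16, -5, -6, -6]

Derivation:
After 'push 16': [16]
After 'push -5': [16, -5]
After 'push -6': [16, -5, -6]
After 'push 6': [16, -5, -6, 6]
After 'push 0': [16, -5, -6, 6, 0]
After 'mul': [16, -5, -6, 0]
After 'sub': [16, -5, -6]
After 'dup': [16, -5, -6, -6]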